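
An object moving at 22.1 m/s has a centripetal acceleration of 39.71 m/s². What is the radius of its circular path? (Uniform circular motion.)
r = v²/a_c = 22.1²/39.71 = 12.3 m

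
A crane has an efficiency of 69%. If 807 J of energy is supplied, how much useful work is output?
W_out = η × W_in = 0.69 × 807 = 556.83 J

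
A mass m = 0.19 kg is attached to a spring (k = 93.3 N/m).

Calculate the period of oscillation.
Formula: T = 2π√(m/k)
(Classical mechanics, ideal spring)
T = 2π√(m/k) = 2π√(0.19/93.3) = 0.2835 s; f = 1/T = 3.527 Hz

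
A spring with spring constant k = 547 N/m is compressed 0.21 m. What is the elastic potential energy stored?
PE = ½kx² = ½×547×0.21² = 12.06 J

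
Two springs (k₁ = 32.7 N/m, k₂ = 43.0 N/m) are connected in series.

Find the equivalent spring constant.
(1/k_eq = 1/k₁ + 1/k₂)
1/k_eq = 1/32.7 + 1/43.0 = 0.053837; k_eq = 18.57 N/m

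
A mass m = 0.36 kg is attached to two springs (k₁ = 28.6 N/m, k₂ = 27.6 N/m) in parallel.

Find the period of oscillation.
k_eq = k₁+k₂ = 56.2 N/m
T = 2π√(m/k_eq) = 2π√(0.36/56.2) = 0.5029 s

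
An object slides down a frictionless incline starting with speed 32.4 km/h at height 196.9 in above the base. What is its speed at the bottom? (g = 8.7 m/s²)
½mv₀² + mgh = ½mv² → v = √(v₀² + 2gh) = √(9² + 2×8.7×5.001) = 12.96 m/s = 46.66 km/h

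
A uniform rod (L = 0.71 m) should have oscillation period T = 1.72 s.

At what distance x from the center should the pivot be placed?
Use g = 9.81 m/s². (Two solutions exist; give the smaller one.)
T = 2π√((L²/12 + x²)/(gx)). Let c = T²g/(4π²) = 0.7351.
x² − cx + L²/12 = 0 → x = (c − √(c² − L²/3))/2 = 0.06245 m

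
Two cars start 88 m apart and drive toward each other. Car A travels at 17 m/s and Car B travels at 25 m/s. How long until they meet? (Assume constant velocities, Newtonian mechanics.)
Combined speed: v_combined = 17 + 25 = 42 m/s
Time to meet: t = d/42 = 88/42 = 2.1 s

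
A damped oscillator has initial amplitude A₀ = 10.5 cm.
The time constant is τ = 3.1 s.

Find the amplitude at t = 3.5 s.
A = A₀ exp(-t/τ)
A = A₀ exp(−t/τ) = 10.5×exp(−3.5/3.1) = 3.395 cm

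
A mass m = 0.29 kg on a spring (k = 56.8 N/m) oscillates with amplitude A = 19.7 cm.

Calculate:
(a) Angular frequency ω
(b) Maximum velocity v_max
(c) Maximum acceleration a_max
ω = √(k/m) = √(56.8/0.29) = 14 rad/s
v_max = ωA = 14×0.197 = 2.757 m/s
a_max = ω²A = 14²×0.197 = 38.58 m/s²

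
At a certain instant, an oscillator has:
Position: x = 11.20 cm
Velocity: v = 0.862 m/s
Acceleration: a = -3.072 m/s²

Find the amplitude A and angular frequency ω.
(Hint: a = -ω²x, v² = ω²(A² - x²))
a = −ω²x → ω = √(|a|/x) = √(3.072/0.112) = 5.237 rad/s
v² = ω²(A² − x²) → A = √(x² + v²/ω²) = √(0.112² + 0.862²/5.237²) = 0.1991 m = 19.91 cm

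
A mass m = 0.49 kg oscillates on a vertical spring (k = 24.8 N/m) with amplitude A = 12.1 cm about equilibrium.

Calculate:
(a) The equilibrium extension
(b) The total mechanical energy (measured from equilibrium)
x_eq = mg/k = 0.49×9.81/24.8 = 0.1938 m = 19.38 cm
E = ½kA² = ½×24.8×(0.121)² = 0.1815 J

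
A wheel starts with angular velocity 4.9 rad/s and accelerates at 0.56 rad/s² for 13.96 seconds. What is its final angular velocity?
ω = ω₀ + αt = 4.9 + 0.56 × 13.96 = 12.72 rad/s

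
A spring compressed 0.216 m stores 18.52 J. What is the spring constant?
PE = ½kx² → k = 2PE/x² = 2×18.52/0.216² = 793.9 N/m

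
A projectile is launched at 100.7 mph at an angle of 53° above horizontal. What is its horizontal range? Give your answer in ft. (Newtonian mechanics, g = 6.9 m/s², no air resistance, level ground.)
R = v₀² sin(2θ) / g (with unit conversion) = 926.3 ft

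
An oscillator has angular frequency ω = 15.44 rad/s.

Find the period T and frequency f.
T = 2π/ω = 2π/15.44 = 0.4069 s; f = ω/2π = 2.457 Hz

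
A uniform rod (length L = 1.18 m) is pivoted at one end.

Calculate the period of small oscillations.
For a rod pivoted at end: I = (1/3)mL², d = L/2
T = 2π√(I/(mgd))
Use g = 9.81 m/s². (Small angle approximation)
I/m = (1/3)L² = 0.4641 m²; d = L/2 = 0.59 m
T = 2π√(I/(mgd)) = 2π√(0.4641/(9.81×0.59)) = 1.779 s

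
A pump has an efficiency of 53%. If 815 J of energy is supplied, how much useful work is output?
W_out = η × W_in = 0.53 × 815 = 431.95 J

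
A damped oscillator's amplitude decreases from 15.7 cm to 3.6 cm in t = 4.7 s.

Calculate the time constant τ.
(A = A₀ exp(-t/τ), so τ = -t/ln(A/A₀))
A/A₀ = 3.6/15.7 = 0.2293; ln(A/A₀) = -1.473
τ = −t/ln(A/A₀) = −4.7/-1.473 = 3.191 s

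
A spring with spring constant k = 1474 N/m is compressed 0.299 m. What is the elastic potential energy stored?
PE = ½kx² = ½×1474×0.299² = 65.89 J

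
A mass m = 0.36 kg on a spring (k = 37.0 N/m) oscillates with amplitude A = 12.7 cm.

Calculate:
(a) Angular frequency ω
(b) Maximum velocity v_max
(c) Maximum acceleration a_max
ω = √(k/m) = √(37.0/0.36) = 10.14 rad/s
v_max = ωA = 10.14×0.127 = 1.288 m/s
a_max = ω²A = 10.14²×0.127 = 13.05 m/s²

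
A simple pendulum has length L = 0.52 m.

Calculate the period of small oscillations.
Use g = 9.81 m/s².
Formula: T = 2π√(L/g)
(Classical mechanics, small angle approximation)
T = 2π√(L/g) = 2π√(0.52/9.81) = 1.447 s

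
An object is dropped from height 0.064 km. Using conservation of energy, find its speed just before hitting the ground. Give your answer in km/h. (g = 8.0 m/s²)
mgh = ½mv² → v = √(2gh) = √(2×8.0×64) = 32 m/s = 115.2 km/h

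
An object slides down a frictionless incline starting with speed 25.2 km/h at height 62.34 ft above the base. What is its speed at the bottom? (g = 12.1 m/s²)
½mv₀² + mgh = ½mv² → v = √(v₀² + 2gh) = √(7² + 2×12.1×19) = 22.56 m/s = 81.21 km/h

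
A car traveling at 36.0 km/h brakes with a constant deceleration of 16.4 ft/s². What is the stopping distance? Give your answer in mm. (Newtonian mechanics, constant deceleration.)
d = v₀² / (2a) (with unit conversion) = 10000.0 mm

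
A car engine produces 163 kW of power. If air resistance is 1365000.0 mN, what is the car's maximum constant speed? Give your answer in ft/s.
P = Fv → v = P/F = 163000 W / 1365 N = 119.4 m/s = 391.8 ft/s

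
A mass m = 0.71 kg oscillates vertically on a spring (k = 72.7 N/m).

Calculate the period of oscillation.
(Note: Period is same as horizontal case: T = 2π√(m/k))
T = 2π√(m/k) = 2π√(0.71/72.7) = 0.6209 s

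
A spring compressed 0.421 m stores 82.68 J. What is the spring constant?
PE = ½kx² → k = 2PE/x² = 2×82.68/0.421² = 933.0 N/m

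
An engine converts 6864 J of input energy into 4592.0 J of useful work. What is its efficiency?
η = W_out/W_in = 4592.0/6864 = 0.669 = 66.9%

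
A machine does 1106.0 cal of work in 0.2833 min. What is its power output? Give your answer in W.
P = W/t = 4628 J / 17 s = 272.2 W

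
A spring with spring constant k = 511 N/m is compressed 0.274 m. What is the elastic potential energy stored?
PE = ½kx² = ½×511×0.274² = 19.18 J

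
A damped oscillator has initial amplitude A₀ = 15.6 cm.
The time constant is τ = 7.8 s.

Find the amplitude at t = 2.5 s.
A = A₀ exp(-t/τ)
A = A₀ exp(−t/τ) = 15.6×exp(−2.5/7.8) = 11.32 cm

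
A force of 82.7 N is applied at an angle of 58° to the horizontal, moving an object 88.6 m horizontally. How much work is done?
W = Fd cosθ = 82.7×88.6×cos(58°) = 3882.8 J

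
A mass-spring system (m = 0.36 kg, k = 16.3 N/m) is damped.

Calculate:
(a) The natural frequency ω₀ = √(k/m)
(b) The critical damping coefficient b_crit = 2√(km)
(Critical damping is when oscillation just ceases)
ω₀ = √(k/m) = √(16.3/0.36) = 6.729 rad/s
b_crit = 2√(km) = 2√(16.3×0.36) = 4.845 kg/s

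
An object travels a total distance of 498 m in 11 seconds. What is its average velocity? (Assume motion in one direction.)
v_avg = Δd / Δt = 498 / 11 = 45.27 m/s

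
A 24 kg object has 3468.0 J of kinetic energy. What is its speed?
KE = ½mv² → v = √(2KE/m) = √(2×3468.0/24) = 17.0 m/s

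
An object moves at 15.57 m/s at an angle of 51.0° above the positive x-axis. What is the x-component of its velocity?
vₓ = v cos(θ) = 15.57 × cos(51.0°) = 9.8 m/s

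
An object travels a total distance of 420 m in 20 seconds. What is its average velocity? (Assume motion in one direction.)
v_avg = Δd / Δt = 420 / 20 = 21.0 m/s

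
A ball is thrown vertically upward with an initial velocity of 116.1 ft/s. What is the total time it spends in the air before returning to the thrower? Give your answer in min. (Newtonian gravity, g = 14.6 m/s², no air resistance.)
t_total = 2v₀/g (with unit conversion) = 0.08079 min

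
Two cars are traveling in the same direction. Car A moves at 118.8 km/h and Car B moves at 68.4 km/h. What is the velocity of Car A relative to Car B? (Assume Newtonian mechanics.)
v_rel = v_A - v_B = 118.8 - 68.4 = 50.4 km/h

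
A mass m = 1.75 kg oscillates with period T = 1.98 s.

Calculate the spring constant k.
T = 2π√(m/k) → k = m(2π/T)² = 1.75×(2π/1.98)² = 17.62 N/m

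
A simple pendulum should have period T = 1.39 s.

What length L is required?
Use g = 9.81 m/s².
T = 2π√(L/g) → L = g(T/2π)² = 9.81×(1.39/2π)² = 0.4801 m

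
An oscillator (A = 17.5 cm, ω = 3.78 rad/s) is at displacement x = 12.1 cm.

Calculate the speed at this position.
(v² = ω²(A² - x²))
v = ω√(A² − x²) = 3.78×√(0.175² − 0.121²) = 0.4779 m/s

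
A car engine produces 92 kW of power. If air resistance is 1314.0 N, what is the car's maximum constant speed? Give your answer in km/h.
P = Fv → v = P/F = 92000 W / 1314 N = 70.02 m/s = 252.1 km/h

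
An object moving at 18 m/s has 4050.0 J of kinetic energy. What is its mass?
KE = ½mv² → m = 2KE/v² = 2×4050.0/18² = 25.0 kg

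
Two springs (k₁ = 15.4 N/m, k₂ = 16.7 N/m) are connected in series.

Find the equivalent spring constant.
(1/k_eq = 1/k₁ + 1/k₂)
1/k_eq = 1/15.4 + 1/16.7 = 0.12482; k_eq = 8.012 N/m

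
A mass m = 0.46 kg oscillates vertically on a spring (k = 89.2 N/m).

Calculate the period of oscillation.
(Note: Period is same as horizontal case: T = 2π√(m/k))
T = 2π√(m/k) = 2π√(0.46/89.2) = 0.4512 s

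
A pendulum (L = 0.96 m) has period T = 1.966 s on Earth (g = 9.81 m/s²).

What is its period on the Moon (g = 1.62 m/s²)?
T = 2π√(L/g), so T_moon/T_earth = √(g_earth/g_moon)
T_moon = 2π√(0.96/1.62) = 4.837 s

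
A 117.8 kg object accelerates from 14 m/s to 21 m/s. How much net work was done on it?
W_net = ΔKE = ½m(v₂² − v₁²) = ½×117.8×(21² − 14²) = 14430.5 J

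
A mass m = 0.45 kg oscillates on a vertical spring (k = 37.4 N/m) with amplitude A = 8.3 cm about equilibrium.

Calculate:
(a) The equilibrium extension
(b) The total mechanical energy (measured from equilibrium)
x_eq = mg/k = 0.45×9.81/37.4 = 0.118 m = 11.8 cm
E = ½kA² = ½×37.4×(0.083)² = 0.1288 J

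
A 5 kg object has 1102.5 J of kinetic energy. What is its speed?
KE = ½mv² → v = √(2KE/m) = √(2×1102.5/5) = 21.0 m/s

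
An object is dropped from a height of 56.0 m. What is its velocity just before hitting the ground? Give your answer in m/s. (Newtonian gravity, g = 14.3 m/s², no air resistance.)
v = √(2gh) = 40.02 m/s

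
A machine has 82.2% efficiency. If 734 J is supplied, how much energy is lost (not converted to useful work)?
W_out = η × W_in = 0.822×734 = 603.35 J
W_lost = W_in − W_out = 734 − 603.35 = 130.65 J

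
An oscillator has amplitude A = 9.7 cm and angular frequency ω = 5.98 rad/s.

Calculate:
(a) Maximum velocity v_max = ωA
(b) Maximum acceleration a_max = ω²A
v_max = ωA = 5.98×0.097 = 0.5801 m/s
a_max = ω²A = 5.98²×0.097 = 3.469 m/s²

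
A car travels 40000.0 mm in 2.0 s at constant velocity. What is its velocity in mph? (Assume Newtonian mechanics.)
v = d/t (with unit conversion) = 44.74 mph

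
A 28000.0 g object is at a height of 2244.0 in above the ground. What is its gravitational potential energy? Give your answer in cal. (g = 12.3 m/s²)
PE = mgh = 28 kg × 12.3 m/s² × 57 m = 1.963e+04 J = 4692.0 cal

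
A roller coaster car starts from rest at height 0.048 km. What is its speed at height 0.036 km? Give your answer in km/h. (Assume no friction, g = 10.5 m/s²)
mgh₁ = ½mv₂² + mgh₂ → v₂ = √(2g(h₁−h₂)) = √(2×10.5×(48−36)) = 15.87 m/s = 57.15 km/h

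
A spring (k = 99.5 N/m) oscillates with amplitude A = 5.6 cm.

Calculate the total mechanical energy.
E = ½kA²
E = ½kA² = ½×99.5×(0.056)² = 0.156 J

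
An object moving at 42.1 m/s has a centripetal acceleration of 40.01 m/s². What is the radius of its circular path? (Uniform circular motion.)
r = v²/a_c = 42.1²/40.01 = 44.3 m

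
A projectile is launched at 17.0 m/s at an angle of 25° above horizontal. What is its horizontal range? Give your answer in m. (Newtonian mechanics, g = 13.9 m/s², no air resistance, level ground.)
R = v₀² sin(2θ) / g = 15.93 m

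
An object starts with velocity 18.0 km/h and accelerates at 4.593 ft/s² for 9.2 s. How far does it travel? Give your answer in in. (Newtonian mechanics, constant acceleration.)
d = v₀t + ½at² (with unit conversion) = 4144.0 in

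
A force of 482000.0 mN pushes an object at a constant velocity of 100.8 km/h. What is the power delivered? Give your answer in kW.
P = Fv = 482 N × 28 m/s = 1.35e+04 W = 13.5 kW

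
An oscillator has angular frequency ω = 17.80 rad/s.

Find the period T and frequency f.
T = 2π/ω = 2π/17.8 = 0.353 s; f = ω/2π = 2.833 Hz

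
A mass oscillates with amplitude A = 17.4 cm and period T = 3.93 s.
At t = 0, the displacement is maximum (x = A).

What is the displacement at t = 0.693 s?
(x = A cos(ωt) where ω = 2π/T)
ω = 2π/T = 2π/3.93 = 1.599 rad/s
x = A cos(ωt) = 17.4×cos(1.599×0.693) = 7.769 cm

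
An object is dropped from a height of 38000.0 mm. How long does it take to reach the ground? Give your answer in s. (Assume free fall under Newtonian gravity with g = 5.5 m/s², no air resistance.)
t = √(2h/g) (with unit conversion) = 3.717 s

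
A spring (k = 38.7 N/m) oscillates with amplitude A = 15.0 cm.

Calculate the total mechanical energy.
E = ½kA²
E = ½kA² = ½×38.7×(0.15)² = 0.4354 J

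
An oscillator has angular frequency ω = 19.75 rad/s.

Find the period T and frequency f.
T = 2π/ω = 2π/19.75 = 0.3181 s; f = ω/2π = 3.143 Hz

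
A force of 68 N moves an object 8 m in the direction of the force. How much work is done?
W = Fd = 68×8 = 544.0 J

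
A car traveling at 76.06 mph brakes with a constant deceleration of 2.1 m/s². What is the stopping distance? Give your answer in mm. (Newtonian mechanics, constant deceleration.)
d = v₀² / (2a) (with unit conversion) = 275300.0 mm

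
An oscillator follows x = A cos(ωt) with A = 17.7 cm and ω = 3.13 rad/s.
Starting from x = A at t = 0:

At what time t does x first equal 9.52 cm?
cos(ωt) = x/A = 9.52/17.7 = 0.5379
ωt = arccos(0.5379) = 1.003 rad
t = 1.003/3.13 = 0.3204 s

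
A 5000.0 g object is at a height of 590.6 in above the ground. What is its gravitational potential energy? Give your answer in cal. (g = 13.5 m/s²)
PE = mgh = 5 kg × 13.5 m/s² × 15 m = 1013 J = 242.0 cal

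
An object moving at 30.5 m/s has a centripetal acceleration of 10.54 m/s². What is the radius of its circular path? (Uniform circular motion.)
r = v²/a_c = 30.5²/10.54 = 88.26 m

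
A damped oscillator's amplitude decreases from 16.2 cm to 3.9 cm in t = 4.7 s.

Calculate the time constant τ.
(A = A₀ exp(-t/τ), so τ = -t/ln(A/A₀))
A/A₀ = 3.9/16.2 = 0.2407; ln(A/A₀) = -1.424
τ = −t/ln(A/A₀) = −4.7/-1.424 = 3.3 s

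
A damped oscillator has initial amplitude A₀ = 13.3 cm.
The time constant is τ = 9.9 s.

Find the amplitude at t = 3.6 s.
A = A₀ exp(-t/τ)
A = A₀ exp(−t/τ) = 13.3×exp(−3.6/9.9) = 9.245 cm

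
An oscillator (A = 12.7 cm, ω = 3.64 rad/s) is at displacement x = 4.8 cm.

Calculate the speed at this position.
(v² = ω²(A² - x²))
v = ω√(A² − x²) = 3.64×√(0.127² − 0.048²) = 0.428 m/s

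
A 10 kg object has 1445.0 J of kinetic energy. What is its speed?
KE = ½mv² → v = √(2KE/m) = √(2×1445.0/10) = 17.0 m/s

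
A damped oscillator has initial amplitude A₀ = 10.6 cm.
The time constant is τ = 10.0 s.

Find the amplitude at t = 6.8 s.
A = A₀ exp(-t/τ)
A = A₀ exp(−t/τ) = 10.6×exp(−6.8/10.0) = 5.37 cm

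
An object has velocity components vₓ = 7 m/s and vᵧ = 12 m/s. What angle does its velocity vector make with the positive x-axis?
θ = arctan(vᵧ/vₓ) = arctan(12/7) = 59.74°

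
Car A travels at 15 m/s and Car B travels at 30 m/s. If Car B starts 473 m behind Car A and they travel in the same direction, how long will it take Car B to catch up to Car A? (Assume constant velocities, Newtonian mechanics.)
Relative speed: v_rel = 30 - 15 = 15 m/s
Time to catch: t = d₀/v_rel = 473/15 = 31.53 s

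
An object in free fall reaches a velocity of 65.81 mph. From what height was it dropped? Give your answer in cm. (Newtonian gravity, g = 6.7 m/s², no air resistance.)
h = v²/(2g) (with unit conversion) = 6459.0 cm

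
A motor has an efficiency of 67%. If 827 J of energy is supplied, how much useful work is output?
W_out = η × W_in = 0.67 × 827 = 554.09 J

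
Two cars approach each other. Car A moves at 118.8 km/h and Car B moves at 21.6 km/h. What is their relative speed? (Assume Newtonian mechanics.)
v_rel = v_A + v_B = 118.8 + 21.6 = 140.4 km/h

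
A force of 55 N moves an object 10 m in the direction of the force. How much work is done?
W = Fd = 55×10 = 550.0 J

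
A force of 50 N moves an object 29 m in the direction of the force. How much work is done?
W = Fd = 50×29 = 1450.0 J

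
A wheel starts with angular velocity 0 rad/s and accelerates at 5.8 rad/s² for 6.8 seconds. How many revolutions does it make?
θ = ω₀t + ½αt² = 0×6.8 + ½×5.8×6.8² = 134.1 rad
Revolutions = θ/(2π) = 134.1/(2π) = 21.34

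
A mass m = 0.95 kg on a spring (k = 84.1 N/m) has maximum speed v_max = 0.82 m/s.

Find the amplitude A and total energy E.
½mv²_max = ½kA² → A = v_max√(m/k) = 0.82×√(0.95/84.1) = 0.08715 m = 8.715 cm
E = ½mv²_max = ½×0.95×0.82² = 0.3194 J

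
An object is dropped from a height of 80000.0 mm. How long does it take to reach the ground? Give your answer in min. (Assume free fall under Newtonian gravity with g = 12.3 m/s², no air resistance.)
t = √(2h/g) (with unit conversion) = 0.06011 min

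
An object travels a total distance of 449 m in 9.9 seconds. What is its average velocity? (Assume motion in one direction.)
v_avg = Δd / Δt = 449 / 9.9 = 45.35 m/s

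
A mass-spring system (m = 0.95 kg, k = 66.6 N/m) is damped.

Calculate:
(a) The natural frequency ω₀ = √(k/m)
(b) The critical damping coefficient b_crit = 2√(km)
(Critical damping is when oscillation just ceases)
ω₀ = √(k/m) = √(66.6/0.95) = 8.373 rad/s
b_crit = 2√(km) = 2√(66.6×0.95) = 15.91 kg/s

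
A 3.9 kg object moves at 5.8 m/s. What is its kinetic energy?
KE = ½mv² = ½×3.9×5.8² = 65.598 J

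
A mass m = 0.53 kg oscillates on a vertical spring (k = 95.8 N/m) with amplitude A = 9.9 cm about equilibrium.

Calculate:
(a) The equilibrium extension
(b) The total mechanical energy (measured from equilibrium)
x_eq = mg/k = 0.53×9.81/95.8 = 0.05427 m = 5.427 cm
E = ½kA² = ½×95.8×(0.099)² = 0.4695 J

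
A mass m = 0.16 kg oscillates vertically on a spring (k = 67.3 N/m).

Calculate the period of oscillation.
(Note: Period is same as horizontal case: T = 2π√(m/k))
T = 2π√(m/k) = 2π√(0.16/67.3) = 0.3064 s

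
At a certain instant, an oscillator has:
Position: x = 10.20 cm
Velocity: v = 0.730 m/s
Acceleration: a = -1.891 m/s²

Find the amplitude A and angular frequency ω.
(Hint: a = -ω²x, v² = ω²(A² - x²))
a = −ω²x → ω = √(|a|/x) = √(1.891/0.102) = 4.306 rad/s
v² = ω²(A² − x²) → A = √(x² + v²/ω²) = √(0.102² + 0.73²/4.306²) = 0.1979 m = 19.79 cm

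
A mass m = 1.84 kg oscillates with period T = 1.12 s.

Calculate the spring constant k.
T = 2π√(m/k) → k = m(2π/T)² = 1.84×(2π/1.12)² = 57.91 N/m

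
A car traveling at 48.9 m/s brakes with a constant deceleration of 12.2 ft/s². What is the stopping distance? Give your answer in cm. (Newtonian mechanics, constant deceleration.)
d = v₀² / (2a) (with unit conversion) = 32150.0 cm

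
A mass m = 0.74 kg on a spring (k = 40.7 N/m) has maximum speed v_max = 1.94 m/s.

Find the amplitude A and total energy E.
½mv²_max = ½kA² → A = v_max√(m/k) = 1.94×√(0.74/40.7) = 0.2616 m = 26.16 cm
E = ½mv²_max = ½×0.74×1.94² = 1.393 J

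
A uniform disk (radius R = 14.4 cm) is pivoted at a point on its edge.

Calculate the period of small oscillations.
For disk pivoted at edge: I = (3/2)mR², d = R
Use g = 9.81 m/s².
I/m = (3/2)R² = 0.0311 m²; d = R = 0.144 m
T = 2π√((3/2)R²/(gR)) = 2π√(3R/(2g)) = 0.9323 s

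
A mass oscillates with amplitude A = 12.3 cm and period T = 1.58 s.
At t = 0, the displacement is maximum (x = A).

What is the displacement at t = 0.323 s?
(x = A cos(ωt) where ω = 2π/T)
ω = 2π/T = 2π/1.58 = 3.977 rad/s
x = A cos(ωt) = 12.3×cos(3.977×0.323) = 3.474 cm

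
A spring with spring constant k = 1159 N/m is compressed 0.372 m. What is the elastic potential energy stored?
PE = ½kx² = ½×1159×0.372² = 80.19 J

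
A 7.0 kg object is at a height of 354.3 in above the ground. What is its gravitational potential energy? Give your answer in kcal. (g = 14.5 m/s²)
PE = mgh = 7 kg × 14.5 m/s² × 8.999 m = 913.4 J = 0.2183 kcal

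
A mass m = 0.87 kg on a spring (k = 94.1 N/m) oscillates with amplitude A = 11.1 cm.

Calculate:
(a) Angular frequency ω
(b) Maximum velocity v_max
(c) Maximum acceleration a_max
ω = √(k/m) = √(94.1/0.87) = 10.4 rad/s
v_max = ωA = 10.4×0.111 = 1.154 m/s
a_max = ω²A = 10.4²×0.111 = 12.01 m/s²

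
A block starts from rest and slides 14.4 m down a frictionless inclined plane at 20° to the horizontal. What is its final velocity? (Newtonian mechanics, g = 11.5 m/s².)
a = g sin(θ) = 11.5 × sin(20°) = 3.93 m/s²
v = √(2ad) = √(2 × 3.93 × 14.4) = 10.64 m/s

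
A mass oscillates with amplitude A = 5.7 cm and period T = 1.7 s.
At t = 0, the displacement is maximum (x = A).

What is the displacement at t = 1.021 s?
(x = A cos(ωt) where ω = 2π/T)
ω = 2π/T = 2π/1.7 = 3.696 rad/s
x = A cos(ωt) = 5.7×cos(3.696×1.021) = -4.599 cm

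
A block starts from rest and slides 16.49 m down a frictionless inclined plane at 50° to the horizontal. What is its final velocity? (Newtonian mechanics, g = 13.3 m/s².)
a = g sin(θ) = 13.3 × sin(50°) = 10.19 m/s²
v = √(2ad) = √(2 × 10.19 × 16.49) = 18.33 m/s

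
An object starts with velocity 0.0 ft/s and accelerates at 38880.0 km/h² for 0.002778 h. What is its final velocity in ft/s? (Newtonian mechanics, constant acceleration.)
v = v₀ + at (with unit conversion) = 98.43 ft/s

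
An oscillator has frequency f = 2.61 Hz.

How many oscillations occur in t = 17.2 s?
n = f×t = 2.61×17.2 = 44.89 oscillations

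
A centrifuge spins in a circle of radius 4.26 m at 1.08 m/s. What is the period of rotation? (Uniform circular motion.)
T = 2πr/v = 2π×4.26/1.08 = 24.78 s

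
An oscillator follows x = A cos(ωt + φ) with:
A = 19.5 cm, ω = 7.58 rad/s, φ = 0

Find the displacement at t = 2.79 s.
x = A cos(ωt + φ) = 19.5×cos(7.58×2.79 + 0) = -12.97 cm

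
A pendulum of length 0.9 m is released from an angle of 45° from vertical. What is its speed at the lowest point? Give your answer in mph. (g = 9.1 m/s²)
h = L(1 − cosθ) = 0.9×(1 − cos45°) = 0.2636 m
v = √(2gh) = √(2×9.1×0.2636) = 2.19 m/s = 4.9 mph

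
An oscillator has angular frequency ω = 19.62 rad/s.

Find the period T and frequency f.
T = 2π/ω = 2π/19.62 = 0.3202 s; f = ω/2π = 3.123 Hz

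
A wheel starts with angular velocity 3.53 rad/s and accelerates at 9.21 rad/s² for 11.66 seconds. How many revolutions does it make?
θ = ω₀t + ½αt² = 3.53×11.66 + ½×9.21×11.66² = 667.24 rad
Revolutions = θ/(2π) = 667.24/(2π) = 106.19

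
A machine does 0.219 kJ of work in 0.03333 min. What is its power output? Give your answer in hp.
P = W/t = 219 J / 2 s = 109.5 W = 0.1469 hp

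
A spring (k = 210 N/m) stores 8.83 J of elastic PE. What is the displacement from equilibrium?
PE = ½kx² → x = √(2PE/k) = √(2×8.83/210) = 0.29 m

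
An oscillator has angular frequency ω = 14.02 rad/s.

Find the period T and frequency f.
T = 2π/ω = 2π/14.02 = 0.4482 s; f = ω/2π = 2.231 Hz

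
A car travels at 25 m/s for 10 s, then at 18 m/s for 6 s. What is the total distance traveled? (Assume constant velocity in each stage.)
d₁ = v₁t₁ = 25 × 10 = 250 m
d₂ = v₂t₂ = 18 × 6 = 108 m
d_total = 250 + 108 = 358 m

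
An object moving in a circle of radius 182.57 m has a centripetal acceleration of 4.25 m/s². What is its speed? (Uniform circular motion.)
v = √(a_c × r) = √(4.25 × 182.57) = 27.86 m/s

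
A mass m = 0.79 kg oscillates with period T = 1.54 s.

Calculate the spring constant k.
T = 2π√(m/k) → k = m(2π/T)² = 0.79×(2π/1.54)² = 13.15 N/m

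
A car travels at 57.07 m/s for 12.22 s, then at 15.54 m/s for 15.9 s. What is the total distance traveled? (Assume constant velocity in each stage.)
d₁ = v₁t₁ = 57.07 × 12.22 = 697.395 m
d₂ = v₂t₂ = 15.54 × 15.9 = 247.086 m
d_total = 697.395 + 247.086 = 944.48 m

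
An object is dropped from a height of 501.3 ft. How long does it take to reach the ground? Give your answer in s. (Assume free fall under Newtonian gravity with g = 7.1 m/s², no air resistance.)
t = √(2h/g) (with unit conversion) = 6.561 s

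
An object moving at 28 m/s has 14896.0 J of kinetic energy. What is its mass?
KE = ½mv² → m = 2KE/v² = 2×14896.0/28² = 38.0 kg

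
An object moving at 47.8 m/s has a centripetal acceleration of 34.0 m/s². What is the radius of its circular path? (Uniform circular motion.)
r = v²/a_c = 47.8²/34.0 = 67.2 m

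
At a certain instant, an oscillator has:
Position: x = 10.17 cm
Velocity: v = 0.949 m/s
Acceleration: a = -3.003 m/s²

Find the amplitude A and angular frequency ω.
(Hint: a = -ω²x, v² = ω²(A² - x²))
a = −ω²x → ω = √(|a|/x) = √(3.003/0.1017) = 5.434 rad/s
v² = ω²(A² − x²) → A = √(x² + v²/ω²) = √(0.1017² + 0.949²/5.434²) = 0.2021 m = 20.21 cm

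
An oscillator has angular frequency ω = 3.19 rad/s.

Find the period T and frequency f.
T = 2π/ω = 2π/3.19 = 1.97 s; f = ω/2π = 0.5077 Hz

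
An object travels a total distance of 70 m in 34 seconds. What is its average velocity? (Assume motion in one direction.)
v_avg = Δd / Δt = 70 / 34 = 2.06 m/s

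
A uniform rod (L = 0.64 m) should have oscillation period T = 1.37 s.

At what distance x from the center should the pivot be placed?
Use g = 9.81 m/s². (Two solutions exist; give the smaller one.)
T = 2π√((L²/12 + x²)/(gx)). Let c = T²g/(4π²) = 0.4664.
x² − cx + L²/12 = 0 → x = (c − √(c² − L²/3))/2 = 0.0909 m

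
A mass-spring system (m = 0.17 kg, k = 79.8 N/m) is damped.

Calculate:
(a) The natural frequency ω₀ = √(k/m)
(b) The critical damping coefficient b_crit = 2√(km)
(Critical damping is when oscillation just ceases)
ω₀ = √(k/m) = √(79.8/0.17) = 21.67 rad/s
b_crit = 2√(km) = 2√(79.8×0.17) = 7.366 kg/s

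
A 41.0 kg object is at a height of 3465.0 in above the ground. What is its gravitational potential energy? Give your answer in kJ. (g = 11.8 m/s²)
PE = mgh = 41 kg × 11.8 m/s² × 88.01 m = 4.258e+04 J = 42.58 kJ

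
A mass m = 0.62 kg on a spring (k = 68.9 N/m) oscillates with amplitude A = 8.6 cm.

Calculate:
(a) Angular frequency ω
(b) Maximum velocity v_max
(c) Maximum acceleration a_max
ω = √(k/m) = √(68.9/0.62) = 10.54 rad/s
v_max = ωA = 10.54×0.086 = 0.9066 m/s
a_max = ω²A = 10.54²×0.086 = 9.557 m/s²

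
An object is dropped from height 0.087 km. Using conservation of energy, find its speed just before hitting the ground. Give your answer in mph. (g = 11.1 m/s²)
mgh = ½mv² → v = √(2gh) = √(2×11.1×87) = 43.95 m/s = 98.31 mph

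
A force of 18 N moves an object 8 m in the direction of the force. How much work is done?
W = Fd = 18×8 = 144.0 J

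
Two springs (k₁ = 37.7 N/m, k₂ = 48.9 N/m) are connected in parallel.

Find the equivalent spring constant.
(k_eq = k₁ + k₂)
k_eq = k₁ + k₂ = 37.7 + 48.9 = 86.6 N/m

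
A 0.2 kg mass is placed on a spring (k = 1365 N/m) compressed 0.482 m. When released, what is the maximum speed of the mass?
½kx² = ½mv² → v = x√(k/m) = 0.482×√(1365/0.2) = 39.82 m/s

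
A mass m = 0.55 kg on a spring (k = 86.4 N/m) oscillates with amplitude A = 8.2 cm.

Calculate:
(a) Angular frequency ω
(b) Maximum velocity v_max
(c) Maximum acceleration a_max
ω = √(k/m) = √(86.4/0.55) = 12.53 rad/s
v_max = ωA = 12.53×0.082 = 1.028 m/s
a_max = ω²A = 12.53²×0.082 = 12.88 m/s²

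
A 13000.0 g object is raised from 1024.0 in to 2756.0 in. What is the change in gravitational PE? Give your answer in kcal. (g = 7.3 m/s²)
ΔPE = mg(h₂ − h₁) = 13 kg × 7.3 m/s² × (70 − 26.01) m = 4175 J = 0.9978 kcal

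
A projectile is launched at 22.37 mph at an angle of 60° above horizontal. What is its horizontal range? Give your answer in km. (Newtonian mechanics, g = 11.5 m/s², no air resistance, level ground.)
R = v₀² sin(2θ) / g (with unit conversion) = 0.007531 km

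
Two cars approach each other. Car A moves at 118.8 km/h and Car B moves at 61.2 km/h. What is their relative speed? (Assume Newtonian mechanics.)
v_rel = v_A + v_B = 118.8 + 61.2 = 180.0 km/h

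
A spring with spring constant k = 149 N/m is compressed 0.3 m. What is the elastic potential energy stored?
PE = ½kx² = ½×149×0.3² = 6.705 J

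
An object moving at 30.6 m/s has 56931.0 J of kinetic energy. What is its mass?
KE = ½mv² → m = 2KE/v² = 2×56931.0/30.6² = 121.6 kg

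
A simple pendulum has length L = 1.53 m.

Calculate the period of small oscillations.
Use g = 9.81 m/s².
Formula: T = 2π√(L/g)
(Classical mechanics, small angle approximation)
T = 2π√(L/g) = 2π√(1.53/9.81) = 2.481 s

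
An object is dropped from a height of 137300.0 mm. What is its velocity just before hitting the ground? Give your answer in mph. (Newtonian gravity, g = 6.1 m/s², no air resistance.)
v = √(2gh) (with unit conversion) = 91.55 mph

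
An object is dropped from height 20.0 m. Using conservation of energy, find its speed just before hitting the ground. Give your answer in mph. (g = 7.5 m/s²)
mgh = ½mv² → v = √(2gh) = √(2×7.5×20) = 17.32 m/s = 38.74 mph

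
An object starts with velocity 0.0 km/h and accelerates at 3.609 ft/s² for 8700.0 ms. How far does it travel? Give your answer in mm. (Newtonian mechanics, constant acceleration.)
d = v₀t + ½at² (with unit conversion) = 41630.0 mm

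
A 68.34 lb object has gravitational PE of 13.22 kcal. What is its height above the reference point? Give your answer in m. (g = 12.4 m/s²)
PE = mgh → h = PE/(mg) = 5.531e+04 J / (31 kg × 12.4 m/s²) = 143.9 m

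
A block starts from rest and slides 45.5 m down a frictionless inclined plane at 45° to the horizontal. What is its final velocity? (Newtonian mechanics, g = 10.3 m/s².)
a = g sin(θ) = 10.3 × sin(45°) = 7.28 m/s²
v = √(2ad) = √(2 × 7.28 × 45.5) = 25.74 m/s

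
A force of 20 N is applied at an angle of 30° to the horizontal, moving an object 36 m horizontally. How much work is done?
W = Fd cosθ = 20×36×cos(30°) = 623.54 J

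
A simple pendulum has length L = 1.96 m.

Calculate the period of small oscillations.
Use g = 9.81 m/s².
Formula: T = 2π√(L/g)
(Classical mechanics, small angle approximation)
T = 2π√(L/g) = 2π√(1.96/9.81) = 2.808 s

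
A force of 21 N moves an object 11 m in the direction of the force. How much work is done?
W = Fd = 21×11 = 231.0 J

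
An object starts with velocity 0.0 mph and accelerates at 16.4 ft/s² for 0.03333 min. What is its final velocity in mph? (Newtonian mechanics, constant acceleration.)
v = v₀ + at (with unit conversion) = 22.36 mph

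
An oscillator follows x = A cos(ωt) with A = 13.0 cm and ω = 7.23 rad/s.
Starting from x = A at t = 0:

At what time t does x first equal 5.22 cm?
cos(ωt) = x/A = 5.22/13.0 = 0.4015
ωt = arccos(0.4015) = 1.158 rad
t = 1.158/7.23 = 0.1601 s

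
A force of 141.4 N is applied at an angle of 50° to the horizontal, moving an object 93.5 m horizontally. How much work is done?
W = Fd cosθ = 141.4×93.5×cos(50°) = 8498.2 J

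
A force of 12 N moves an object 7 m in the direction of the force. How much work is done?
W = Fd = 12×7 = 84.0 J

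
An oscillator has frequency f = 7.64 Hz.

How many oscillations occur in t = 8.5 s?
n = f×t = 7.64×8.5 = 64.94 oscillations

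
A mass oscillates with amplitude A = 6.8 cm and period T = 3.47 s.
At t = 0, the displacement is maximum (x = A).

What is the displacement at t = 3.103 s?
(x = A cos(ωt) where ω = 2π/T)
ω = 2π/T = 2π/3.47 = 1.811 rad/s
x = A cos(ωt) = 6.8×cos(1.811×3.103) = 5.353 cm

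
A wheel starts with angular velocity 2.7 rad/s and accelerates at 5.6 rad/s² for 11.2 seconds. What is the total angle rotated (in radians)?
θ = ω₀t + ½αt² = 2.7×11.2 + ½×5.6×11.2² = 381.47 rad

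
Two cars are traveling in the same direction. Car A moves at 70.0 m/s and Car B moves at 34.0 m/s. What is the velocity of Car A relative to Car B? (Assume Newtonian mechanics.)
v_rel = v_A - v_B = 70.0 - 34.0 = 36.0 m/s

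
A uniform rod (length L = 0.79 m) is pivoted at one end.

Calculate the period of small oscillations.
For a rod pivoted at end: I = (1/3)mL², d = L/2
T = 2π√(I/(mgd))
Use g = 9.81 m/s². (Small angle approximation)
I/m = (1/3)L² = 0.208 m²; d = L/2 = 0.395 m
T = 2π√(I/(mgd)) = 2π√(0.208/(9.81×0.395)) = 1.456 s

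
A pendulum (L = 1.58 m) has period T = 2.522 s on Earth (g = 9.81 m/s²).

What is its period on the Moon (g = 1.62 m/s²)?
T = 2π√(L/g), so T_moon/T_earth = √(g_earth/g_moon)
T_moon = 2π√(1.58/1.62) = 6.205 s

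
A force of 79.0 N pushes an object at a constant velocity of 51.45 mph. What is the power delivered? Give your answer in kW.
P = Fv = 79 N × 23 m/s = 1817 W = 1.817 kW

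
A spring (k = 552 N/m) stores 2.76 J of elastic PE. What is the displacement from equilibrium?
PE = ½kx² → x = √(2PE/k) = √(2×2.76/552) = 0.1 m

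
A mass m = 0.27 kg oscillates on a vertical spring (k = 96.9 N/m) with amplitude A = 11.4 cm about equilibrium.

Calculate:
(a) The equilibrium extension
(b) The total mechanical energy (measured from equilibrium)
x_eq = mg/k = 0.27×9.81/96.9 = 0.02733 m = 2.733 cm
E = ½kA² = ½×96.9×(0.114)² = 0.6297 J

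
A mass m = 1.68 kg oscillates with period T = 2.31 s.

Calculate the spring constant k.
T = 2π√(m/k) → k = m(2π/T)² = 1.68×(2π/2.31)² = 12.43 N/m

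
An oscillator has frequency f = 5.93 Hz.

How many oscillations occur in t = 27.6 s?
n = f×t = 5.93×27.6 = 163.7 oscillations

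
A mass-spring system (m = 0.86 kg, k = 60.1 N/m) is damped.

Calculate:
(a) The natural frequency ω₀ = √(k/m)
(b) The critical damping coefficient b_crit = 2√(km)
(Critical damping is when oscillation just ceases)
ω₀ = √(k/m) = √(60.1/0.86) = 8.36 rad/s
b_crit = 2√(km) = 2√(60.1×0.86) = 14.38 kg/s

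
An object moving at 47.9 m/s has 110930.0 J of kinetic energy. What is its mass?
KE = ½mv² → m = 2KE/v² = 2×110930.0/47.9² = 96.7 kg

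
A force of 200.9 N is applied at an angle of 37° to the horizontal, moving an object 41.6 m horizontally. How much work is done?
W = Fd cosθ = 200.9×41.6×cos(37°) = 6674.5 J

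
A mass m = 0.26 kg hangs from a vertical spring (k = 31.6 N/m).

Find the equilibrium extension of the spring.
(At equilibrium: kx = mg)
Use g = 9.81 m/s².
x_eq = mg/k = 0.26×9.81/31.6 = 0.08072 m = 8.072 cm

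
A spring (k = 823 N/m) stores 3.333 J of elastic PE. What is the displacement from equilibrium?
PE = ½kx² → x = √(2PE/k) = √(2×3.333/823) = 0.09 m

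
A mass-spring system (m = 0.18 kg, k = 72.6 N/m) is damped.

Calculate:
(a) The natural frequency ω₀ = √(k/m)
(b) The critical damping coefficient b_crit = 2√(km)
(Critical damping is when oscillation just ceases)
ω₀ = √(k/m) = √(72.6/0.18) = 20.08 rad/s
b_crit = 2√(km) = 2√(72.6×0.18) = 7.23 kg/s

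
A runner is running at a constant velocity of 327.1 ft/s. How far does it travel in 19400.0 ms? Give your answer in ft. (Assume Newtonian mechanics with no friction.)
d = vt (with unit conversion) = 6346.0 ft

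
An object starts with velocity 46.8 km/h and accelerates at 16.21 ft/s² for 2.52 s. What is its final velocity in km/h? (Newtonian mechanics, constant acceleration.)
v = v₀ + at (with unit conversion) = 91.62 km/h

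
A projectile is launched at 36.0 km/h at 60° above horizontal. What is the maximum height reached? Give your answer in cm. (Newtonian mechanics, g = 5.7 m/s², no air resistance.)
H = v₀²sin²(θ)/(2g) (with unit conversion) = 657.9 cm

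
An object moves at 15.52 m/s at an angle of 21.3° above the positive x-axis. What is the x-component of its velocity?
vₓ = v cos(θ) = 15.52 × cos(21.3°) = 14.46 m/s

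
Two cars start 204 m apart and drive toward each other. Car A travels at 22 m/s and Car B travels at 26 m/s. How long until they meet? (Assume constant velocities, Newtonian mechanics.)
Combined speed: v_combined = 22 + 26 = 48 m/s
Time to meet: t = d/48 = 204/48 = 4.25 s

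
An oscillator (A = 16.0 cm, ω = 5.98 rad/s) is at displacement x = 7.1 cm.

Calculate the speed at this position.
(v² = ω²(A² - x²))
v = ω√(A² − x²) = 5.98×√(0.16² − 0.071²) = 0.8574 m/s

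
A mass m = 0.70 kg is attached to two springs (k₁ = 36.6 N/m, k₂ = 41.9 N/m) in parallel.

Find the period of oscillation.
k_eq = k₁+k₂ = 78.5 N/m
T = 2π√(m/k_eq) = 2π√(0.7/78.5) = 0.5933 s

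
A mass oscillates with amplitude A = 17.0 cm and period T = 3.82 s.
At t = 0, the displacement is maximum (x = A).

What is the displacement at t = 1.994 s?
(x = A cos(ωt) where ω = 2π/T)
ω = 2π/T = 2π/3.82 = 1.645 rad/s
x = A cos(ωt) = 17.0×cos(1.645×1.994) = -16.84 cm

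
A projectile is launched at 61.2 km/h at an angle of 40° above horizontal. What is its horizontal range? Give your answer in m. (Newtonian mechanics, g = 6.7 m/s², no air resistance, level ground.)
R = v₀² sin(2θ) / g (with unit conversion) = 42.48 m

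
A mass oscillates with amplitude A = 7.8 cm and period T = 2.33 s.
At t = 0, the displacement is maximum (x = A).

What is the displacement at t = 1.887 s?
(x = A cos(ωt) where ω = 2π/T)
ω = 2π/T = 2π/2.33 = 2.697 rad/s
x = A cos(ωt) = 7.8×cos(2.697×1.887) = 2.866 cm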